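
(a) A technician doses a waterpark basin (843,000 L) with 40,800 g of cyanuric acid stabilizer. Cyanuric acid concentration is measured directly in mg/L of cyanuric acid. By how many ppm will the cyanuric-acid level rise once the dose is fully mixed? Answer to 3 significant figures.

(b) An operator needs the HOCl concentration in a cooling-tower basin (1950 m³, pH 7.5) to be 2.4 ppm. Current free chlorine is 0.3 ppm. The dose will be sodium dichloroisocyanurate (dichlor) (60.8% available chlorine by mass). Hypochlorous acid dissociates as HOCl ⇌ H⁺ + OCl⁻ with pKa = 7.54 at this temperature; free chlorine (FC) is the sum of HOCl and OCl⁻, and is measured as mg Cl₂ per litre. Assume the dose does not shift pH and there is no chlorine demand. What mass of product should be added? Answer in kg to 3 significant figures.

(a) Rise: 40,800 g / 843,000 L × 1000 = 48.4 mg/L.

(b) Volume: 1950 m³ = 1,950,000 L.
(b) [OCl⁻]/[HOCl] = 10^(pH − pKa) = 10^(7.5 − 7.54) = 0.912; fraction as HOCl = 1/(1 + 0.912) = 0.523.
(b) Free chlorine required for 2.4 ppm HOCl: 2.4 / 0.523 = 4.589 ppm.
(b) FC to add: 4.589 − 0.3 = 4.289 mg/L as Cl₂.
(b) Cl₂ equivalent: 4.289 mg/L × 1,950,000 L = 8363 g.
(b) Product at 60.8% available Cl: 8363 / 0.608 = 13,760 g.

(a) 48.4 ppm; (b) 13.8 kg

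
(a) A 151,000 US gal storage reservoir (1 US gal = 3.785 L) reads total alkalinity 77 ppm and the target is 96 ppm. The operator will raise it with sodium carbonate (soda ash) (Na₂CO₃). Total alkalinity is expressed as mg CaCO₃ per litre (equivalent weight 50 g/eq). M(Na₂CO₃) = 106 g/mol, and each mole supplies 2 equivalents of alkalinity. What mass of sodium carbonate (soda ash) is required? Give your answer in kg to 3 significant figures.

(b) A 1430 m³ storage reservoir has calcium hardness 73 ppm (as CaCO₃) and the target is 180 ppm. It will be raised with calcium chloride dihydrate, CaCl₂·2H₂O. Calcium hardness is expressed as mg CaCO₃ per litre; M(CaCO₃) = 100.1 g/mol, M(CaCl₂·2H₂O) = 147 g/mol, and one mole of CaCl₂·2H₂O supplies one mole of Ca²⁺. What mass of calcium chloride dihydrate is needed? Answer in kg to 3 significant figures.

(a) Volume: 151,000 US gal × 3.785 L/gal = 571,535 L.
(a) Alkalinity to add: (96 − 77) = 19 mg/L as CaCO₃ × 571,535 L = 10,860 g as CaCO₃.
(a) Equivalents: 10,860 g ÷ 50 g/eq = 217.2 eq.
(a) Each mole of Na₂CO₃ supplies 2 eq, so 217.2 / 2 = 108.6 mol.
(a) Mass: 108.6 mol × 106 g/mol = 11,510 g.

(b) Volume: 1430 m³ = 1,430,000 L.
(b) Hardness to add: (180 − 73) = 107 mg/L as CaCO₃ × 1,430,000 L = 153,000 g as CaCO₃.
(b) Moles of Ca²⁺ (1 mol Ca²⁺ ≡ 1 mol CaCO₃): 153,000 / 100.1 g/mol = 1529 mol.
(b) Mass of CaCl₂·2H₂O: 1529 × 147 = 224,700 g.

(a) 11.5 kg; (b) 225 kg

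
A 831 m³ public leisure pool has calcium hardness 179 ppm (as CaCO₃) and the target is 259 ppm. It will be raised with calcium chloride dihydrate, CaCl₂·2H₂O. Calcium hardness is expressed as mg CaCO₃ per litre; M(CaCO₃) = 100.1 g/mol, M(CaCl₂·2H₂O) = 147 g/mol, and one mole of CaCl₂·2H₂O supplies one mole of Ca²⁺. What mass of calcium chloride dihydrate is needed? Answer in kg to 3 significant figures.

97.6 kg

Volume: 831 m³ = 831,000 L.
Hardness to add: (259 − 179) = 80 mg/L as CaCO₃ × 831,000 L = 66,480 g as CaCO₃.
Moles of Ca²⁺ (1 mol Ca²⁺ ≡ 1 mol CaCO₃): 66,480 / 100.1 g/mol = 664.1 mol.
Mass of CaCl₂·2H₂O: 664.1 × 147 = 97,630 g.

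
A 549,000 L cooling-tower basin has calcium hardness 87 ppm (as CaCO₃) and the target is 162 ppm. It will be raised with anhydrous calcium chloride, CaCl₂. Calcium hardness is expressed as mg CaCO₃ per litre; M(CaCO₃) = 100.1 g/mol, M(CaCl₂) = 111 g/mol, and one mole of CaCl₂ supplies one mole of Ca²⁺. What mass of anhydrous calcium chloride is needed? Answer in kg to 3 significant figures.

45.7 kg

Hardness to add: (162 − 87) = 75 mg/L as CaCO₃ × 549,000 L = 41,180 g as CaCO₃.
Moles of Ca²⁺ (1 mol Ca²⁺ ≡ 1 mol CaCO₃): 41,180 / 100.1 g/mol = 411.3 mol.
Mass of CaCl₂: 411.3 × 111 = 45,660 g.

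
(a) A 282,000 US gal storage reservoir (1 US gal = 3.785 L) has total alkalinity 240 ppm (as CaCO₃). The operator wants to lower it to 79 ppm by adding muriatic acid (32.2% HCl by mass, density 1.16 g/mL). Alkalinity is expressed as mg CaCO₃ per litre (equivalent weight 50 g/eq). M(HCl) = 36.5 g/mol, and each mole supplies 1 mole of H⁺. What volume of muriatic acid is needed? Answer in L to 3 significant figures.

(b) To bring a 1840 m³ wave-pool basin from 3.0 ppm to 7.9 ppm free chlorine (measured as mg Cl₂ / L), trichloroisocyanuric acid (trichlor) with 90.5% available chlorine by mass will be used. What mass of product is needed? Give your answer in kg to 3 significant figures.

(a) 336 L; (b) 9.96 kg

(a) Volume: 282,000 US gal × 3.785 L/gal = 1,067,370 L.
(a) Alkalinity to neutralize: (240 − 79) = 161 mg/L as CaCO₃ × 1,067,370 L = 171,800 g as CaCO₃.
(a) Equivalents of H⁺ required: 171,800 ÷ 50 g/eq = 3437 eq = 3437 mol HCl.
(a) Mass of HCl: 3437 × 36.5 = 125,400 g.
(a) Mass of 32.2% solution: 125,400 / 0.322 = 389,600 g.
(a) Volume: 389,600 g ÷ 1.16 g/mL = 335,900 mL.

(b) Volume: 1840 m³ = 1,840,000 L.
(b) Chlorine deficit: 7.9 − 3.0 = 4.9 ppm = 4.9 mg/L as Cl₂.
(b) Cl₂ equivalent needed: 4.9 mg/L × 1,840,000 L = 9,016,000 mg = 9016 g.
(b) Product at 90.5% available chlorine: 9016 / 0.905 = 9962 g.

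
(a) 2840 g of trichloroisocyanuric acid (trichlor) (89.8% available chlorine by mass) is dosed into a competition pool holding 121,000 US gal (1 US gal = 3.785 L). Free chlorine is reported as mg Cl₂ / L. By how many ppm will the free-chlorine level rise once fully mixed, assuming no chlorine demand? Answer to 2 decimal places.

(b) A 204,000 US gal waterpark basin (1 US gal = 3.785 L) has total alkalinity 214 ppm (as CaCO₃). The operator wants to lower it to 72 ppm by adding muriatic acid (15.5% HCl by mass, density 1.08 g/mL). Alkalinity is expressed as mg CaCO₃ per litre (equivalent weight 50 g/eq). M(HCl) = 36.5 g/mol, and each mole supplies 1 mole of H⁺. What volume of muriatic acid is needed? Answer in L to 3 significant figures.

(a) Volume: 121,000 US gal × 3.785 L/gal = 457,985 L.
(a) Available chlorine delivered: 2840 g × 0.898 = 2550 g as Cl₂.
(a) Concentration rise: 2550 g / 457,985 L = 5.569 mg/L = 5.57 ppm.

(b) Volume: 204,000 US gal × 3.785 L/gal = 772,140 L.
(b) Alkalinity to neutralize: (214 − 72) = 142 mg/L as CaCO₃ × 772,140 L = 109,600 g as CaCO₃.
(b) Equivalents of H⁺ required: 109,600 ÷ 50 g/eq = 2193 eq = 2193 mol HCl.
(b) Mass of HCl: 2193 × 36.5 = 80,040 g.
(b) Mass of 15.5% solution: 80,040 / 0.155 = 516,400 g.
(b) Volume: 516,400 g ÷ 1.08 g/mL = 478,100 mL.

(a) 5.57 ppm; (b) 478 L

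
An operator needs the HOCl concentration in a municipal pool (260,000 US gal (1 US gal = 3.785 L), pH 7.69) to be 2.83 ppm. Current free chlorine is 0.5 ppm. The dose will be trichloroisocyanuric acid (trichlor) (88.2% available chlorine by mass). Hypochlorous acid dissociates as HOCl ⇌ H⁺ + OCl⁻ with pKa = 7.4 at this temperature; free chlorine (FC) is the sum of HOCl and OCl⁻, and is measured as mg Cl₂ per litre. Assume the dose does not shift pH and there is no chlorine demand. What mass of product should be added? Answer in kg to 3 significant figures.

8.76 kg

Volume: 260,000 US gal × 3.785 L/gal = 984,100 L.
[OCl⁻]/[HOCl] = 10^(pH − pKa) = 10^(7.69 − 7.4) = 1.95; fraction as HOCl = 1/(1 + 1.95) = 0.339.
Free chlorine required for 2.83 ppm HOCl: 2.83 / 0.339 = 8.348 ppm.
FC to add: 8.348 − 0.5 = 7.848 mg/L as Cl₂.
Cl₂ equivalent: 7.848 mg/L × 984,100 L = 7723 g.
Product at 88.2% available Cl: 7723 / 0.882 = 8757 g.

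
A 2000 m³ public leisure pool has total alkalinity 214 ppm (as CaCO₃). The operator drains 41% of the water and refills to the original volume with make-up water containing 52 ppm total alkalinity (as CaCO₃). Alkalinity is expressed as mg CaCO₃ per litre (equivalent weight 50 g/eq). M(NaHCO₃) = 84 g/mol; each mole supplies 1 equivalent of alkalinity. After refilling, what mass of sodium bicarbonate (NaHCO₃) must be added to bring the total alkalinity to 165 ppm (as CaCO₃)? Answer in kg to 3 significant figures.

Volume: 2000 m³ = 2,000,000 L.
After draining 41% and refilling: 214 × 0.59 + 52 × 0.41 = 147.58 ppm.
Deficit to target: 165 − 147.58 = 17.42 mg/L.
As CaCO₃: 17.42 mg/L × 2,000,000 L = 34,840 g; ÷ 50 g/eq ÷ 1 = 696.8 mol NaHCO₃.
Mass: 696.8 × 84 = 58,530 g.

58.5 kg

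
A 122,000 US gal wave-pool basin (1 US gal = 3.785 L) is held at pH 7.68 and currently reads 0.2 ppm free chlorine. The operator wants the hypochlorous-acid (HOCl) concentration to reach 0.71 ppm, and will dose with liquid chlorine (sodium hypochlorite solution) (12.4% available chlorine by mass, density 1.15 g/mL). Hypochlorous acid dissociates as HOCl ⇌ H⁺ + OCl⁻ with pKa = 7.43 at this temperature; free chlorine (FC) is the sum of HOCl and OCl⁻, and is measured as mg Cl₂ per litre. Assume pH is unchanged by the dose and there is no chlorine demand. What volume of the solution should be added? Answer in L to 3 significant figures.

Volume: 122,000 US gal × 3.785 L/gal = 461,770 L.
[OCl⁻]/[HOCl] = 10^(pH − pKa) = 10^(7.68 − 7.43) = 1.778; fraction as HOCl = 1/(1 + 1.778) = 0.3599.
Free chlorine required for 0.71 ppm HOCl: 0.71 / 0.3599 = 1.973 ppm.
FC to add: 1.973 − 0.2 = 1.773 mg/L as Cl₂.
Cl₂ equivalent: 1.773 mg/L × 461,770 L = 818.5 g.
Product at 12.4% available Cl: 818.5 / 0.124 = 6601 g.
Volume: 6601 g ÷ 1.15 g/mL = 5740 mL.

5.74 L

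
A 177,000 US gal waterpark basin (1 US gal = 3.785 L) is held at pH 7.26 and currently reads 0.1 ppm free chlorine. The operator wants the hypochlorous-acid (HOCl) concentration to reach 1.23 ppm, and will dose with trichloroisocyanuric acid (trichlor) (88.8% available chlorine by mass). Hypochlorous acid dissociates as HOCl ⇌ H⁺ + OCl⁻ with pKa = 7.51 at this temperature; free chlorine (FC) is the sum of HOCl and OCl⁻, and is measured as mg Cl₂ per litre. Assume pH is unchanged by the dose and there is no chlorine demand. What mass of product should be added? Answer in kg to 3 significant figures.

Volume: 177,000 US gal × 3.785 L/gal = 669,945 L.
[OCl⁻]/[HOCl] = 10^(pH − pKa) = 10^(7.26 − 7.51) = 0.5623; fraction as HOCl = 1/(1 + 0.5623) = 0.6401.
Free chlorine required for 1.23 ppm HOCl: 1.23 / 0.6401 = 1.922 ppm.
FC to add: 1.922 − 0.1 = 1.822 mg/L as Cl₂.
Cl₂ equivalent: 1.822 mg/L × 669,945 L = 1220 g.
Product at 88.8% available Cl: 1220 / 0.888 = 1374 g.

1.37 kg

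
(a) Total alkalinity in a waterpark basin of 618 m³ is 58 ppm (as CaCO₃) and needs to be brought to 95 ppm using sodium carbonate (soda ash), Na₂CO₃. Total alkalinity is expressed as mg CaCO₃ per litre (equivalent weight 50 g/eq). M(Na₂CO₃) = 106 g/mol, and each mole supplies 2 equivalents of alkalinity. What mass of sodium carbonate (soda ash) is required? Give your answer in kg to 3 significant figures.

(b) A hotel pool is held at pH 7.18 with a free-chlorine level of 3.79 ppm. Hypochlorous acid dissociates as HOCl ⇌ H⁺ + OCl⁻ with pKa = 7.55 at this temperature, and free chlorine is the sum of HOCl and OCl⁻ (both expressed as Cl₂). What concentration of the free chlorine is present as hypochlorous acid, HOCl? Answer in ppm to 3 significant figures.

(a) Volume: 618 m³ = 618,000 L.
(a) Alkalinity to add: (95 − 58) = 37 mg/L as CaCO₃ × 618,000 L = 22,870 g as CaCO₃.
(a) Equivalents: 22,870 g ÷ 50 g/eq = 457.3 eq.
(a) Each mole of Na₂CO₃ supplies 2 eq, so 457.3 / 2 = 228.7 mol.
(a) Mass: 228.7 mol × 106 g/mol = 24,240 g.

(b) [OCl⁻]/[HOCl] = 10^(pH − pKa) = 10^(7.18 − 7.55) = 10^-0.37 = 0.4266.
(b) Fraction as HOCl = 1 / (1 + 0.4266) = 0.701.
(b) HOCl = 0.701 × 3.79 ppm = 2.657 ppm.

(a) 24.2 kg; (b) 2.66 ppm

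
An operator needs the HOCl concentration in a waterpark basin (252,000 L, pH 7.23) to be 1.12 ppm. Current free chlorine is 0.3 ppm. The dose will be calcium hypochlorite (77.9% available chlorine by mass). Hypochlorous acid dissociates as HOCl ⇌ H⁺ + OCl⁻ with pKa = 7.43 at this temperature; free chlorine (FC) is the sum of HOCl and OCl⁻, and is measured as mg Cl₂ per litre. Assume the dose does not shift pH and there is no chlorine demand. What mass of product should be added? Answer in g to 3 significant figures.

[OCl⁻]/[HOCl] = 10^(pH − pKa) = 10^(7.23 − 7.43) = 0.631; fraction as HOCl = 1/(1 + 0.631) = 0.6131.
Free chlorine required for 1.12 ppm HOCl: 1.12 / 0.6131 = 1.827 ppm.
FC to add: 1.827 − 0.3 = 1.527 mg/L as Cl₂.
Cl₂ equivalent: 1.527 mg/L × 252,000 L = 384.7 g.
Product at 77.9% available Cl: 384.7 / 0.779 = 493.9 g.

494 g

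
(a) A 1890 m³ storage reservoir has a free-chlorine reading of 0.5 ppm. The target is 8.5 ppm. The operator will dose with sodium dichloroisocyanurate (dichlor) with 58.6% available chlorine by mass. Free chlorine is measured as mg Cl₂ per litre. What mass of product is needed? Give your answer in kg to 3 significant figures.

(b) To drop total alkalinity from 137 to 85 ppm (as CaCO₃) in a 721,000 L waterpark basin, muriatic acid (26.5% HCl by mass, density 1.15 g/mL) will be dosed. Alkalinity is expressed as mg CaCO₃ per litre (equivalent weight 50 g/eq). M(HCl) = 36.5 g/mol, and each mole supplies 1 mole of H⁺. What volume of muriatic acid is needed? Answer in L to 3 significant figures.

(a) 25.8 kg; (b) 89.8 L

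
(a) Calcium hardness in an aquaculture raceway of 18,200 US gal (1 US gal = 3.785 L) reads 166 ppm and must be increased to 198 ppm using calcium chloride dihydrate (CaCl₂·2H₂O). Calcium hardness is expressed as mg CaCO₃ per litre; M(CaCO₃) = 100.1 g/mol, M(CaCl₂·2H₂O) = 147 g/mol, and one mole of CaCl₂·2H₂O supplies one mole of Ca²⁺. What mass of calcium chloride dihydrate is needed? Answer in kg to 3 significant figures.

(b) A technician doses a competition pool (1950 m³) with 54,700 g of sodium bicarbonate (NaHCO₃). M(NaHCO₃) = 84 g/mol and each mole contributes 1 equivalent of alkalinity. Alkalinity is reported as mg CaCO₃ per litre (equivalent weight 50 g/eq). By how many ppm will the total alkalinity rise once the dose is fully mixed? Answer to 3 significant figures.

(a) Volume: 18,200 US gal × 3.785 L/gal = 68,887 L.
(a) Hardness to add: (198 − 166) = 32 mg/L as CaCO₃ × 68,887 L = 2204 g as CaCO₃.
(a) Moles of Ca²⁺ (1 mol Ca²⁺ ≡ 1 mol CaCO₃): 2204 / 100.1 g/mol = 22.02 mol.
(a) Mass of CaCl₂·2H₂O: 22.02 × 147 = 3237 g.

(b) Volume: 1950 m³ = 1,950,000 L.
(b) Moles of NaHCO₃: 54,700 g ÷ 84 g/mol = 651.2 mol → 651.2 eq of alkalinity.
(b) As CaCO₃: 651.2 eq × 50 g/eq = 32,560 g.
(b) Rise: 32,560 g / 1,950,000 L × 1000 = 16.7 mg/L.

(a) 3.24 kg; (b) 16.7 ppm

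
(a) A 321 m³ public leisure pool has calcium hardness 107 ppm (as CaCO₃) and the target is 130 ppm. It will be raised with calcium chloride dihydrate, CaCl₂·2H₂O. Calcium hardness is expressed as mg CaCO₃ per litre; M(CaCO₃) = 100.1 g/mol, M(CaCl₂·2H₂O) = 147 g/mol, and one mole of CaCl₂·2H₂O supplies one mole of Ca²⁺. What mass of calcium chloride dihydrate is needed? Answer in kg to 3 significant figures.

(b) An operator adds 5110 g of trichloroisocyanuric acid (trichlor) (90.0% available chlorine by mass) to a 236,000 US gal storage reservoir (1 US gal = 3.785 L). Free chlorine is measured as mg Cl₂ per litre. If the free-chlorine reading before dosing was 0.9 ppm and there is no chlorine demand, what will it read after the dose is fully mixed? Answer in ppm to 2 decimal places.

(a) Volume: 321 m³ = 321,000 L.
(a) Hardness to add: (130 − 107) = 23 mg/L as CaCO₃ × 321,000 L = 7383 g as CaCO₃.
(a) Moles of Ca²⁺ (1 mol Ca²⁺ ≡ 1 mol CaCO₃): 7383 / 100.1 g/mol = 73.76 mol.
(a) Mass of CaCl₂·2H₂O: 73.76 × 147 = 10,840 g.

(b) Volume: 236,000 US gal × 3.785 L/gal = 893,260 L.
(b) Available chlorine delivered: 5110 g × 0.9 = 4599 g as Cl₂.
(b) Concentration rise: 4599 g / 893,260 L = 5.149 mg/L = 5.15 ppm.
(b) Final FC: 0.9 + 5.15 = 6.05 ppm.

(a) 10.8 kg; (b) 6.05 ppm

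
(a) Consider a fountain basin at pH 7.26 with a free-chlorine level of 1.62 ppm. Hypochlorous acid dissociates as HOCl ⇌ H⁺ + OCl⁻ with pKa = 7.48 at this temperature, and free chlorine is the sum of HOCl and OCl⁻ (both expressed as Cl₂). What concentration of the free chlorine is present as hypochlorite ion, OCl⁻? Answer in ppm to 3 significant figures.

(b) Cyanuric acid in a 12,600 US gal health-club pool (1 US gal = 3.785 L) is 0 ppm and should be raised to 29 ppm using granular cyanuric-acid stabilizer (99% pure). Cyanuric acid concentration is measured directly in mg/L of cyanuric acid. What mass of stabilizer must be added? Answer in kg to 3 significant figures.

(a) [OCl⁻]/[HOCl] = 10^(pH − pKa) = 10^(7.26 − 7.48) = 10^-0.22 = 0.6026.
(a) Fraction as HOCl = 1 / (1 + 0.6026) = 0.624.
(a) OCl⁻ = (1 − 0.624) × 1.62 ppm = 0.6091 ppm.

(b) Volume: 12,600 US gal × 3.785 L/gal = 47,691 L.
(b) CYA to add: (29 − 0) = 29 mg/L × 47,691 L = 1383 g cyanuric acid.
(b) At 99% purity: 1383 / 0.99 = 1397 g product.

(a) 0.609 ppm; (b) 1.40 kg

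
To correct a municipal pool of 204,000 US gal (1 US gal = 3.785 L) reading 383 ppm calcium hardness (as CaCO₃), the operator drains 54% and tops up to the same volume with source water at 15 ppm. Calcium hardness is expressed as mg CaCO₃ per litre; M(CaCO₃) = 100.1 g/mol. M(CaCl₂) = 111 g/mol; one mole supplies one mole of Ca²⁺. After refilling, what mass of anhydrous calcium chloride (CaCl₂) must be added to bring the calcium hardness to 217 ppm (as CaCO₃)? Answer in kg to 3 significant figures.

Volume: 204,000 US gal × 3.785 L/gal = 772,140 L.
After draining 54% and refilling: 383 × 0.46 + 15 × 0.54 = 184.28 ppm.
Deficit to target: 217 − 184.28 = 32.72 mg/L.
As CaCO₃: 32.72 mg/L × 772,140 L = 25,260 g; ÷ 100.1 = 252.4 mol Ca²⁺.
Mass: 252.4 × 111 = 28,020 g.

28.0 kg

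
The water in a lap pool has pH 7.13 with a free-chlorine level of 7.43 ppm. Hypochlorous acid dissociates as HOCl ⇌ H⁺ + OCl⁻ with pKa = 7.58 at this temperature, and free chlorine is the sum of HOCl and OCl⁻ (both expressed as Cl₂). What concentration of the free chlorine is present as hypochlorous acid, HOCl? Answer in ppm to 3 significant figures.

[OCl⁻]/[HOCl] = 10^(pH − pKa) = 10^(7.13 − 7.58) = 10^-0.45 = 0.3548.
Fraction as HOCl = 1 / (1 + 0.3548) = 0.7381.
HOCl = 0.7381 × 7.43 ppm = 5.484 ppm.

5.48 ppm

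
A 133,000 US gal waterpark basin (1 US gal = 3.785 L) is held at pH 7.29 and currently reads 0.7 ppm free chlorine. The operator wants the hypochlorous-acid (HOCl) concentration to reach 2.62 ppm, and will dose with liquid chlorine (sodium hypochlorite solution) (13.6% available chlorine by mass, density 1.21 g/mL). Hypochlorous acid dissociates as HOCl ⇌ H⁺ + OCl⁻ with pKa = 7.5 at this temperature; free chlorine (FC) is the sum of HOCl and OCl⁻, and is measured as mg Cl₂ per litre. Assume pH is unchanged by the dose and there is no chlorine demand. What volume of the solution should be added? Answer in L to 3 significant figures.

Volume: 133,000 US gal × 3.785 L/gal = 503,405 L.
[OCl⁻]/[HOCl] = 10^(pH − pKa) = 10^(7.29 − 7.5) = 0.6166; fraction as HOCl = 1/(1 + 0.6166) = 0.6186.
Free chlorine required for 2.62 ppm HOCl: 2.62 / 0.6186 = 4.235 ppm.
FC to add: 4.235 − 0.7 = 3.535 mg/L as Cl₂.
Cl₂ equivalent: 3.535 mg/L × 503,405 L = 1780 g.
Product at 13.6% available Cl: 1780 / 0.136 = 13,090 g.
Volume: 13,090 g ÷ 1.21 g/mL = 10,820 mL.

10.8 L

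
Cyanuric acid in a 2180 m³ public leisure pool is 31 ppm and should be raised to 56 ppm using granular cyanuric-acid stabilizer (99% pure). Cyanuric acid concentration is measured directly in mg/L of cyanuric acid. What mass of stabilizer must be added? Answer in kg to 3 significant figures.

55.1 kg

Volume: 2180 m³ = 2,180,000 L.
CYA to add: (56 − 31) = 25 mg/L × 2,180,000 L = 54,500 g cyanuric acid.
At 99% purity: 54,500 / 0.99 = 55,050 g product.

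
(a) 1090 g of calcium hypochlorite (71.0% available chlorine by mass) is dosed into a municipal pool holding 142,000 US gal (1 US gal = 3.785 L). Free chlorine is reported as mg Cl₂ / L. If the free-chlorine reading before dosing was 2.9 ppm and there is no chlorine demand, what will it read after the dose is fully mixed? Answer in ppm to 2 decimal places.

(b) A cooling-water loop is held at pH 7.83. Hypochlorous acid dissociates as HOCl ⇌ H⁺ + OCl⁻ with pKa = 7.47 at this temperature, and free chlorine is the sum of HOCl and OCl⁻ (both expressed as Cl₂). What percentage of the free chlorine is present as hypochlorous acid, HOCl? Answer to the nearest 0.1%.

(a) 4.34 ppm; (b) 30.4%

(a) Volume: 142,000 US gal × 3.785 L/gal = 537,470 L.
(a) Available chlorine delivered: 1090 g × 0.71 = 773.9 g as Cl₂.
(a) Concentration rise: 773.9 g / 537,470 L = 1.44 mg/L = 1.44 ppm.
(a) Final FC: 2.9 + 1.44 = 4.34 ppm.

(b) [OCl⁻]/[HOCl] = 10^(pH − pKa) = 10^(7.83 − 7.47) = 10^0.36 = 2.291.
(b) Fraction as HOCl = 1 / (1 + 2.291) = 0.3039.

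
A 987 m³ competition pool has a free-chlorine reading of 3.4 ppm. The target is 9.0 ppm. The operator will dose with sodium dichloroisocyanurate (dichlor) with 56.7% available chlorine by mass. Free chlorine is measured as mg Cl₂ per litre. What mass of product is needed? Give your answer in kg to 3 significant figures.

Volume: 987 m³ = 987,000 L.
Chlorine deficit: 9.0 − 3.4 = 5.6 ppm = 5.6 mg/L as Cl₂.
Cl₂ equivalent needed: 5.6 mg/L × 987,000 L = 5,527,000 mg = 5527 g.
Product at 56.7% available chlorine: 5527 / 0.567 = 9748 g.

9.75 kg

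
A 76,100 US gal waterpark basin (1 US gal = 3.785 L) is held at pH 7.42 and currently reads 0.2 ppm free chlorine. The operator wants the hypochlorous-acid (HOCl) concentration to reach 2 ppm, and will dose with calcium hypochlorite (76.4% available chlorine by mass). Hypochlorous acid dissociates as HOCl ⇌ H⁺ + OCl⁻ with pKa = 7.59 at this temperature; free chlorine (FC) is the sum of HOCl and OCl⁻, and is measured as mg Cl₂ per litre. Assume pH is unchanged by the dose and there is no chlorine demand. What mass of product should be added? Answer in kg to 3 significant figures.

Volume: 76,100 US gal × 3.785 L/gal = 288,038 L.
[OCl⁻]/[HOCl] = 10^(pH − pKa) = 10^(7.42 − 7.59) = 0.6761; fraction as HOCl = 1/(1 + 0.6761) = 0.5966.
Free chlorine required for 2 ppm HOCl: 2 / 0.5966 = 3.352 ppm.
FC to add: 3.352 − 0.2 = 3.152 mg/L as Cl₂.
Cl₂ equivalent: 3.152 mg/L × 288,038 L = 907.9 g.
Product at 76.4% available Cl: 907.9 / 0.764 = 1188 g.

1.19 kg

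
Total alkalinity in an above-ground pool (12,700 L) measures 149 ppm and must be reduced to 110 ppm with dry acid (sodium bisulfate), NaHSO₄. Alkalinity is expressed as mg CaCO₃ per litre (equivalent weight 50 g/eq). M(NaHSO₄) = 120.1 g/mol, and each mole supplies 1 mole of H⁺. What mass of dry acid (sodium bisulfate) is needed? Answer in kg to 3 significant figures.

Alkalinity to neutralize: (149 − 110) = 39 mg/L as CaCO₃ × 12,700 L = 495.3 g as CaCO₃.
Equivalents of H⁺ required: 495.3 ÷ 50 g/eq = 9.906 eq = 9.906 mol NaHSO₄.
Mass of NaHSO₄: 9.906 × 120.1 = 1190 g.

1.19 kg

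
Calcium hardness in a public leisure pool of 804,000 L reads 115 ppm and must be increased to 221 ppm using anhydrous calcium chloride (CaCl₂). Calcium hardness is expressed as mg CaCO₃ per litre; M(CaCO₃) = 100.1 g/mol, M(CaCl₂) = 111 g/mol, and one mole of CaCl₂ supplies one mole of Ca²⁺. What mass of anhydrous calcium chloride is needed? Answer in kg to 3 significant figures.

Hardness to add: (221 − 115) = 106 mg/L as CaCO₃ × 804,000 L = 85,220 g as CaCO₃.
Moles of Ca²⁺ (1 mol Ca²⁺ ≡ 1 mol CaCO₃): 85,220 / 100.1 g/mol = 851.4 mol.
Mass of CaCl₂: 851.4 × 111 = 94,500 g.

94.5 kg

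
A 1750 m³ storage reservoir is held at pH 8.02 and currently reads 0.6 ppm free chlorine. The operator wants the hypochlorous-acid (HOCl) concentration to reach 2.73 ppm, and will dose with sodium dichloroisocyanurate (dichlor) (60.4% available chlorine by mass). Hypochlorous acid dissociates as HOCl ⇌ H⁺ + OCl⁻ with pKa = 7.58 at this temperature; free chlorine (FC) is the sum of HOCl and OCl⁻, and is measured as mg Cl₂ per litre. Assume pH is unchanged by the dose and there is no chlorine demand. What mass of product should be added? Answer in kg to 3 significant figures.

Volume: 1750 m³ = 1,750,000 L.
[OCl⁻]/[HOCl] = 10^(pH − pKa) = 10^(8.02 − 7.58) = 2.754; fraction as HOCl = 1/(1 + 2.754) = 0.2664.
Free chlorine required for 2.73 ppm HOCl: 2.73 / 0.2664 = 10.25 ppm.
FC to add: 10.25 − 0.6 = 9.649 mg/L as Cl₂.
Cl₂ equivalent: 9.649 mg/L × 1,750,000 L = 16,890 g.
Product at 60.4% available Cl: 16,890 / 0.604 = 27,960 g.

28.0 kg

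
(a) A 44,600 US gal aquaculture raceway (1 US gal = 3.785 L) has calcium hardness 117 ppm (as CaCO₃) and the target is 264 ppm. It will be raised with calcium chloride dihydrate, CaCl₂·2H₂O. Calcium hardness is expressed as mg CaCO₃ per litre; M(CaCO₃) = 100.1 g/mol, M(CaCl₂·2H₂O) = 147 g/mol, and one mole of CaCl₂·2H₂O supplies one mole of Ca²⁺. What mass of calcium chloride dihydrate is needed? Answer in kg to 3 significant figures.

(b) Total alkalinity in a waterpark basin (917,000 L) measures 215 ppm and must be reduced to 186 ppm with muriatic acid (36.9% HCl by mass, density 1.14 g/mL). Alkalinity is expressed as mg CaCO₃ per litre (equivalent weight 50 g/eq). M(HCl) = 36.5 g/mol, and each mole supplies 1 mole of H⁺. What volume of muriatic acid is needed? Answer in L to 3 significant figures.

(a) Volume: 44,600 US gal × 3.785 L/gal = 168,811 L.
(a) Hardness to add: (264 − 117) = 147 mg/L as CaCO₃ × 168,811 L = 24,820 g as CaCO₃.
(a) Moles of Ca²⁺ (1 mol Ca²⁺ ≡ 1 mol CaCO₃): 24,820 / 100.1 g/mol = 247.9 mol.
(a) Mass of CaCl₂·2H₂O: 247.9 × 147 = 36,440 g.

(b) Alkalinity to neutralize: (215 − 186) = 29 mg/L as CaCO₃ × 917,000 L = 26,590 g as CaCO₃.
(b) Equivalents of H⁺ required: 26,590 ÷ 50 g/eq = 531.9 eq = 531.9 mol HCl.
(b) Mass of HCl: 531.9 × 36.5 = 19,410 g.
(b) Mass of 36.9% solution: 19,410 / 0.369 = 52,610 g.
(b) Volume: 52,610 g ÷ 1.14 g/mL = 46,150 mL.

(a) 36.4 kg; (b) 46.1 L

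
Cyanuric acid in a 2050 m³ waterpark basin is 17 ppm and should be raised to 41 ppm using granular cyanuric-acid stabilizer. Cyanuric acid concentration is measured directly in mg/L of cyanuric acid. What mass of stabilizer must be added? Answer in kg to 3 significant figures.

49.2 kg

Volume: 2050 m³ = 2,050,000 L.
CYA to add: (41 − 17) = 24 mg/L × 2,050,000 L = 49,200 g cyanuric acid.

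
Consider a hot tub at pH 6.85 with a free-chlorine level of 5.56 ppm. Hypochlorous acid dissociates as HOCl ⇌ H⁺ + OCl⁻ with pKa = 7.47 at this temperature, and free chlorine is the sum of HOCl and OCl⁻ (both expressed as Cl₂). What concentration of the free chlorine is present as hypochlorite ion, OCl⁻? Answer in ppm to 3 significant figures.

[OCl⁻]/[HOCl] = 10^(pH − pKa) = 10^(6.85 − 7.47) = 10^-0.62 = 0.2399.
Fraction as HOCl = 1 / (1 + 0.2399) = 0.8065.
OCl⁻ = (1 − 0.8065) × 5.56 ppm = 1.076 ppm.

1.08 ppm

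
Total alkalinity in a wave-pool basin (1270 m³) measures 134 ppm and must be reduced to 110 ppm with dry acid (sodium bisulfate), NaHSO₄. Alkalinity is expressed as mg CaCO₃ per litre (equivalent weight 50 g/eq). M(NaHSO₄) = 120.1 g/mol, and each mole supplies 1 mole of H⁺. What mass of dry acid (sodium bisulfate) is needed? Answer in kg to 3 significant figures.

Volume: 1270 m³ = 1,270,000 L.
Alkalinity to neutralize: (134 − 110) = 24 mg/L as CaCO₃ × 1,270,000 L = 30,480 g as CaCO₃.
Equivalents of H⁺ required: 30,480 ÷ 50 g/eq = 609.6 eq = 609.6 mol NaHSO₄.
Mass of NaHSO₄: 609.6 × 120.1 = 73,210 g.

73.2 kg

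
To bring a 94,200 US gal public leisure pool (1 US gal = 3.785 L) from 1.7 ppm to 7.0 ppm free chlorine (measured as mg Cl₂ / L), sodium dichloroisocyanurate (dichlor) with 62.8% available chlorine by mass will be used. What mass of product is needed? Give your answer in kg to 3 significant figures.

3.01 kg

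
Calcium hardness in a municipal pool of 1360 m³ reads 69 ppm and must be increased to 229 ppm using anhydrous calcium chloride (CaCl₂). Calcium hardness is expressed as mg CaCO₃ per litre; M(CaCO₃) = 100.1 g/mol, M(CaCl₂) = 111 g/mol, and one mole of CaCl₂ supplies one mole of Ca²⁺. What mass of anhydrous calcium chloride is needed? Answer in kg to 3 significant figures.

Volume: 1360 m³ = 1,360,000 L.
Hardness to add: (229 − 69) = 160 mg/L as CaCO₃ × 1,360,000 L = 217,600 g as CaCO₃.
Moles of Ca²⁺ (1 mol Ca²⁺ ≡ 1 mol CaCO₃): 217,600 / 100.1 g/mol = 2174 mol.
Mass of CaCl₂: 2174 × 111 = 241,300 g.

241 kg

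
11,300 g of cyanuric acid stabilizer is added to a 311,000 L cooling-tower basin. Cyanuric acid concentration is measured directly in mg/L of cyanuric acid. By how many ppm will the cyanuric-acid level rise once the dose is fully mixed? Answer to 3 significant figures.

Rise: 11,300 g / 311,000 L × 1000 = 36.33 mg/L.

36.3 ppm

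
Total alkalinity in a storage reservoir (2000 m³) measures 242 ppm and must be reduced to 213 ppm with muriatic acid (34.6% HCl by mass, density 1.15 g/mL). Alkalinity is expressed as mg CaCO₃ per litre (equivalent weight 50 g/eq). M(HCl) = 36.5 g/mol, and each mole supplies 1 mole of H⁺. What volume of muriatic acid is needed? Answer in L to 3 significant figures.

106 L

Volume: 2000 m³ = 2,000,000 L.
Alkalinity to neutralize: (242 − 213) = 29 mg/L as CaCO₃ × 2,000,000 L = 58,000 g as CaCO₃.
Equivalents of H⁺ required: 58,000 ÷ 50 g/eq = 1160 eq = 1160 mol HCl.
Mass of HCl: 1160 × 36.5 = 42,340 g.
Mass of 34.6% solution: 42,340 / 0.346 = 122,400 g.
Volume: 122,400 g ÷ 1.15 g/mL = 106,400 mL.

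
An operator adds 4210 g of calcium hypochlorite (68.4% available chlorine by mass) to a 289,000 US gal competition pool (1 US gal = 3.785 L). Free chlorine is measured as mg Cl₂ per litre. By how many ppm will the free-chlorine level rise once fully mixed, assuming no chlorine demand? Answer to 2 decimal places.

2.63 ppm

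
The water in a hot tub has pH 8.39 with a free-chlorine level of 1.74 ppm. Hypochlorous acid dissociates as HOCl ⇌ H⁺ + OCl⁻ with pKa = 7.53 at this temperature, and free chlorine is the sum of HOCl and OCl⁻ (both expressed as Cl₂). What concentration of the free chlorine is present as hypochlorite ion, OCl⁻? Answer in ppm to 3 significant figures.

1.53 ppm

[OCl⁻]/[HOCl] = 10^(pH − pKa) = 10^(8.39 − 7.53) = 10^0.86 = 7.244.
Fraction as HOCl = 1 / (1 + 7.244) = 0.1213.
OCl⁻ = (1 − 0.1213) × 1.74 ppm = 1.529 ppm.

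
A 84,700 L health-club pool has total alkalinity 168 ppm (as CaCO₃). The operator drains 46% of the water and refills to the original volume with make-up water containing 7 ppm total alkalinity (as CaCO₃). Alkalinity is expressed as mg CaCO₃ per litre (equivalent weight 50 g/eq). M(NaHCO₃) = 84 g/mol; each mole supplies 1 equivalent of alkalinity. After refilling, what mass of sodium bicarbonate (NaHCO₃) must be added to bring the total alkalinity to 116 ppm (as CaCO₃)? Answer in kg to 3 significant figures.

3.14 kg

After draining 46% and refilling: 168 × 0.54 + 7 × 0.46 = 93.94 ppm.
Deficit to target: 116 − 93.94 = 22.06 mg/L.
As CaCO₃: 22.06 mg/L × 84,700 L = 1868 g; ÷ 50 g/eq ÷ 1 = 37.37 mol NaHCO₃.
Mass: 37.37 × 84 = 3139 g.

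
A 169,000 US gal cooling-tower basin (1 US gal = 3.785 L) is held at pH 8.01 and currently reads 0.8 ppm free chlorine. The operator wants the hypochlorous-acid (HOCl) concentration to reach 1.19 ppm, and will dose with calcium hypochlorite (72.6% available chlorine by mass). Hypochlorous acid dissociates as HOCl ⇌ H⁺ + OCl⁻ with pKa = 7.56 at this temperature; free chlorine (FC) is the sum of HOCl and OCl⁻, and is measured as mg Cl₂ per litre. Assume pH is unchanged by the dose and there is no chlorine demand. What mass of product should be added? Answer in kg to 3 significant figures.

Volume: 169,000 US gal × 3.785 L/gal = 639,665 L.
[OCl⁻]/[HOCl] = 10^(pH − pKa) = 10^(8.01 − 7.56) = 2.818; fraction as HOCl = 1/(1 + 2.818) = 0.2619.
Free chlorine required for 1.19 ppm HOCl: 1.19 / 0.2619 = 4.544 ppm.
FC to add: 4.544 − 0.8 = 3.744 mg/L as Cl₂.
Cl₂ equivalent: 3.744 mg/L × 639,665 L = 2395 g.
Product at 72.6% available Cl: 2395 / 0.726 = 3299 g.

3.30 kg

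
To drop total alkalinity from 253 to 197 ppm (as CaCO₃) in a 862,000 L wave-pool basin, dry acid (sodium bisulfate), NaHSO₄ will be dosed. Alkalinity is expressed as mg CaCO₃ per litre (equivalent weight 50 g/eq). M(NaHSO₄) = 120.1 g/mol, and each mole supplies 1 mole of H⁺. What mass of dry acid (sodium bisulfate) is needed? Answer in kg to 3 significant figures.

116 kg

Alkalinity to neutralize: (253 − 197) = 56 mg/L as CaCO₃ × 862,000 L = 48,270 g as CaCO₃.
Equivalents of H⁺ required: 48,270 ÷ 50 g/eq = 965.4 eq = 965.4 mol NaHSO₄.
Mass of NaHSO₄: 965.4 × 120.1 = 115,900 g.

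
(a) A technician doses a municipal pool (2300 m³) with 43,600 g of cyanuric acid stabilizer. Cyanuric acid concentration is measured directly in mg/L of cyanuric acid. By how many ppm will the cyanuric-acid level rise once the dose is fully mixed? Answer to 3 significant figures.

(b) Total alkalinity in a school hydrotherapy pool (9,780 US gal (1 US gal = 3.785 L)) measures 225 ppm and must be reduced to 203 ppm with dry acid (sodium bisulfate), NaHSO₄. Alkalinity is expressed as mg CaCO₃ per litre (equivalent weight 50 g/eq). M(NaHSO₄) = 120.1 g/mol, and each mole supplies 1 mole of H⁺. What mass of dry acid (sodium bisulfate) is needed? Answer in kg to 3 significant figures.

(a) Volume: 2300 m³ = 2,300,000 L.
(a) Rise: 43,600 g / 2,300,000 L × 1000 = 18.96 mg/L.

(b) Volume: 9,780 US gal × 3.785 L/gal = 37,017 L.
(b) Alkalinity to neutralize: (225 − 203) = 22 mg/L as CaCO₃ × 37,017 L = 814.4 g as CaCO₃.
(b) Equivalents of H⁺ required: 814.4 ÷ 50 g/eq = 16.29 eq = 16.29 mol NaHSO₄.
(b) Mass of NaHSO₄: 16.29 × 120.1 = 1956 g.

(a) 19.0 ppm; (b) 1.96 kg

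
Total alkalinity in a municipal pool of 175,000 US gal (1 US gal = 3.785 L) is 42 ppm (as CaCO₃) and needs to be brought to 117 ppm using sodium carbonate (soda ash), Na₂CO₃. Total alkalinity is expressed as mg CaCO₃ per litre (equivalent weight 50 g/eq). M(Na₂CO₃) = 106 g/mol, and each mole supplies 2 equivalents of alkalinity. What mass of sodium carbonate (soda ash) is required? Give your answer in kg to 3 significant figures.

52.7 kg

Volume: 175,000 US gal × 3.785 L/gal = 662,375 L.
Alkalinity to add: (117 − 42) = 75 mg/L as CaCO₃ × 662,375 L = 49,680 g as CaCO₃.
Equivalents: 49,680 g ÷ 50 g/eq = 993.6 eq.
Each mole of Na₂CO₃ supplies 2 eq, so 993.6 / 2 = 496.8 mol.
Mass: 496.8 mol × 106 g/mol = 52,660 g.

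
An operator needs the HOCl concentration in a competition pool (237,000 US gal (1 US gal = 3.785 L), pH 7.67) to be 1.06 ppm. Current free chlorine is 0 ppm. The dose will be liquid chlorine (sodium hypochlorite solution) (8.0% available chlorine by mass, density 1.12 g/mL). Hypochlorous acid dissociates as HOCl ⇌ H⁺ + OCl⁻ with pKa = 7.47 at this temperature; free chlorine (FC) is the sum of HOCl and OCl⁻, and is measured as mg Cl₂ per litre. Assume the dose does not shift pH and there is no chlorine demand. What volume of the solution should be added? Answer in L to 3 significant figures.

27.4 L

Volume: 237,000 US gal × 3.785 L/gal = 897,045 L.
[OCl⁻]/[HOCl] = 10^(pH − pKa) = 10^(7.67 − 7.47) = 1.585; fraction as HOCl = 1/(1 + 1.585) = 0.3869.
Free chlorine required for 1.06 ppm HOCl: 1.06 / 0.3869 = 2.74 ppm.
FC to add: 2.74 − 0 = 2.74 mg/L as Cl₂.
Cl₂ equivalent: 2.74 mg/L × 897,045 L = 2458 g.
Product at 8.0% available Cl: 2458 / 0.08 = 30,720 g.
Volume: 30,720 g ÷ 1.12 g/mL = 27,430 mL.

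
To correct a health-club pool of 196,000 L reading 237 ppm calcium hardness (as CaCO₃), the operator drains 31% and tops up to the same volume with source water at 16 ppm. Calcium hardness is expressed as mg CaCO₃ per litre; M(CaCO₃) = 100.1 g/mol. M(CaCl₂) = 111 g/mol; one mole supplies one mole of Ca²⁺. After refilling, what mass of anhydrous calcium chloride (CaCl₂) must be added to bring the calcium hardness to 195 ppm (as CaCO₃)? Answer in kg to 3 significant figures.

After draining 31% and refilling: 237 × 0.69 + 16 × 0.31 = 168.49 ppm.
Deficit to target: 195 − 168.49 = 26.51 mg/L.
As CaCO₃: 26.51 mg/L × 196,000 L = 5196 g; ÷ 100.1 = 51.91 mol Ca²⁺.
Mass: 51.91 × 111 = 5762 g.

5.76 kg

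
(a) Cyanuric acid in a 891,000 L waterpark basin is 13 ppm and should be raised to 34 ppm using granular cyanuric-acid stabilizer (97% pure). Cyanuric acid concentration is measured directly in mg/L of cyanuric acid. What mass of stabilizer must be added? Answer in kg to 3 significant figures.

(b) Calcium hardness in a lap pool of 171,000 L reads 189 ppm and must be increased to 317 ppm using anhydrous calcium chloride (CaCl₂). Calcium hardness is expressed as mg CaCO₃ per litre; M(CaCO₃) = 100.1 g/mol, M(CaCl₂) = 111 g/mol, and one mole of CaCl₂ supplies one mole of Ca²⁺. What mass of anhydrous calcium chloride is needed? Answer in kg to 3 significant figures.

(a) CYA to add: (34 − 13) = 21 mg/L × 891,000 L = 18,710 g cyanuric acid.
(a) At 97% purity: 18,710 / 0.97 = 19,290 g product.

(b) Hardness to add: (317 − 189) = 128 mg/L as CaCO₃ × 171,000 L = 21,890 g as CaCO₃.
(b) Moles of Ca²⁺ (1 mol Ca²⁺ ≡ 1 mol CaCO₃): 21,890 / 100.1 g/mol = 218.7 mol.
(b) Mass of CaCl₂: 218.7 × 111 = 24,270 g.

(a) 19.3 kg; (b) 24.3 kg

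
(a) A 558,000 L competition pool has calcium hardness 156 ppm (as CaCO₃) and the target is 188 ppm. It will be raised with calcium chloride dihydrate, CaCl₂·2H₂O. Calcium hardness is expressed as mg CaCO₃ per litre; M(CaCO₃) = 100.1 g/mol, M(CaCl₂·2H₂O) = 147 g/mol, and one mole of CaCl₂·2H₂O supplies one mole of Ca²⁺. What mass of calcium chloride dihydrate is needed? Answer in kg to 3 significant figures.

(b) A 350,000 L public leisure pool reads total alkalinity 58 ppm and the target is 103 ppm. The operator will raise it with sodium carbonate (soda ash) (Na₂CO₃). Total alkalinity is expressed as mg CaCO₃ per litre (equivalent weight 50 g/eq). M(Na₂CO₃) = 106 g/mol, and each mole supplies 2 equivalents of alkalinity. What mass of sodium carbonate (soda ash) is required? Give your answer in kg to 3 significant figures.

(a) 26.2 kg; (b) 16.7 kg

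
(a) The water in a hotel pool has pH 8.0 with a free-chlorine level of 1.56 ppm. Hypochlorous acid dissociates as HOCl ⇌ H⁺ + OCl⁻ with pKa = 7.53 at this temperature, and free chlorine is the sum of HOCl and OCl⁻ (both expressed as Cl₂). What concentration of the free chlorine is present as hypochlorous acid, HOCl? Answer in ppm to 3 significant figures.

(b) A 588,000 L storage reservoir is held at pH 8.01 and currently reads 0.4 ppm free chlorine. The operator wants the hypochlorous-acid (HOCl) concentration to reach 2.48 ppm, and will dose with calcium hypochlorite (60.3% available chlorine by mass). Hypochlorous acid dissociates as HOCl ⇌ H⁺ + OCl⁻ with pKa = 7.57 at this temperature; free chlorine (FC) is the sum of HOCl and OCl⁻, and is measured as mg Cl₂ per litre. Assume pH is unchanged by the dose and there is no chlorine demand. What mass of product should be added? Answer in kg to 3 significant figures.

(a) [OCl⁻]/[HOCl] = 10^(pH − pKa) = 10^(8.0 − 7.53) = 10^0.47 = 2.951.
(a) Fraction as HOCl = 1 / (1 + 2.951) = 0.2531.
(a) HOCl = 0.2531 × 1.56 ppm = 0.3948 ppm.

(b) [OCl⁻]/[HOCl] = 10^(pH − pKa) = 10^(8.01 − 7.57) = 2.754; fraction as HOCl = 1/(1 + 2.754) = 0.2664.
(b) Free chlorine required for 2.48 ppm HOCl: 2.48 / 0.2664 = 9.31 ppm.
(b) FC to add: 9.31 − 0.4 = 8.91 mg/L as Cl₂.
(b) Cl₂ equivalent: 8.91 mg/L × 588,000 L = 5239 g.
(b) Product at 60.3% available Cl: 5239 / 0.603 = 8689 g.

(a) 0.395 ppm; (b) 8.69 kg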